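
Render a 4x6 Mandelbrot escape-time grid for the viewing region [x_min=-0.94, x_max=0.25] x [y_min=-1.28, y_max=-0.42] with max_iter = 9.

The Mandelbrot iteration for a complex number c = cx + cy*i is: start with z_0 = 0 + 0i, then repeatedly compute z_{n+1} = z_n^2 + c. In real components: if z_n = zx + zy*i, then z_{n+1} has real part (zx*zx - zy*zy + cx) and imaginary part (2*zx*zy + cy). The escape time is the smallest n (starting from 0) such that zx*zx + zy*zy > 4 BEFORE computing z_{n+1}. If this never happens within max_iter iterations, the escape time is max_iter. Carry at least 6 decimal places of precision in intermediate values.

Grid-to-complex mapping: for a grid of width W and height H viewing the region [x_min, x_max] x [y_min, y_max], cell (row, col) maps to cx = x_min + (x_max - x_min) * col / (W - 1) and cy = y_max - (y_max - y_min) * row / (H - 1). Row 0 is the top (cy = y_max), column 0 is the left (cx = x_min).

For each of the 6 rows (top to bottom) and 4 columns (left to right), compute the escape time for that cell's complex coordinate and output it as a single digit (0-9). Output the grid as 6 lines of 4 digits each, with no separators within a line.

(row=0, col=0): c = -0.9400 + -0.4200i → escape time 6
(row=0, col=1): c = -0.5433 + -0.4200i → escape time 9
(row=0, col=2): c = -0.1467 + -0.4200i → escape time 9
(row=0, col=3): c = 0.2500 + -0.4200i → escape time 9
(row=1, col=0): c = -0.9400 + -0.5920i → escape time 5
(row=1, col=1): c = -0.5433 + -0.5920i → escape time 9
(row=1, col=2): c = -0.1467 + -0.5920i → escape time 9
(row=1, col=3): c = 0.2500 + -0.5920i → escape time 9
(row=2, col=0): c = -0.9400 + -0.7640i → escape time 4
(row=2, col=1): c = -0.5433 + -0.7640i → escape time 6
(row=2, col=2): c = -0.1467 + -0.7640i → escape time 9
(row=2, col=3): c = 0.2500 + -0.7640i → escape time 5
(row=3, col=0): c = -0.9400 + -0.9360i → escape time 3
(row=3, col=1): c = -0.5433 + -0.9360i → escape time 4
(row=3, col=2): c = -0.1467 + -0.9360i → escape time 9
(row=3, col=3): c = 0.2500 + -0.9360i → escape time 4
(row=4, col=0): c = -0.9400 + -1.1080i → escape time 3
(row=4, col=1): c = -0.5433 + -1.1080i → escape time 3
(row=4, col=2): c = -0.1467 + -1.1080i → escape time 7
(row=4, col=3): c = 0.2500 + -1.1080i → escape time 3
(row=5, col=0): c = -0.9400 + -1.2800i → escape time 2
(row=5, col=1): c = -0.5433 + -1.2800i → escape time 3
(row=5, col=2): c = -0.1467 + -1.2800i → escape time 3
(row=5, col=3): c = 0.2500 + -1.2800i → escape time 2

Answer: 6999
5999
4695
3494
3373
2332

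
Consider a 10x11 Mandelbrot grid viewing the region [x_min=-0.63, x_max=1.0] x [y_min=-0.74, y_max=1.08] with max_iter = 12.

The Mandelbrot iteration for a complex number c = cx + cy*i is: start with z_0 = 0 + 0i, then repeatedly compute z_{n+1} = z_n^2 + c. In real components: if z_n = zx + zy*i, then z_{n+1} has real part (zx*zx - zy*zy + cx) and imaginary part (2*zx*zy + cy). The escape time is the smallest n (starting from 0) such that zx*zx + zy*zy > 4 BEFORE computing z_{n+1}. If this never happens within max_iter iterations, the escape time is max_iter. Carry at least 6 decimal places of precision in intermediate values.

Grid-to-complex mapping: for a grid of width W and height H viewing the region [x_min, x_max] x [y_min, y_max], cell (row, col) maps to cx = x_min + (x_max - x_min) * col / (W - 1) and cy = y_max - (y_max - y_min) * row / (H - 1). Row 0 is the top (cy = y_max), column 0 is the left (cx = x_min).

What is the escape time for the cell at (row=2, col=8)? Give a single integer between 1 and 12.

Answer: 2

Derivation:
z_0 = 0 + 0i, c = 0.8189 + 0.7160i
Iter 1: z = 0.8189 + 0.7160i, |z|^2 = 1.1832
Iter 2: z = 0.9768 + 1.8886i, |z|^2 = 4.5212
Escaped at iteration 2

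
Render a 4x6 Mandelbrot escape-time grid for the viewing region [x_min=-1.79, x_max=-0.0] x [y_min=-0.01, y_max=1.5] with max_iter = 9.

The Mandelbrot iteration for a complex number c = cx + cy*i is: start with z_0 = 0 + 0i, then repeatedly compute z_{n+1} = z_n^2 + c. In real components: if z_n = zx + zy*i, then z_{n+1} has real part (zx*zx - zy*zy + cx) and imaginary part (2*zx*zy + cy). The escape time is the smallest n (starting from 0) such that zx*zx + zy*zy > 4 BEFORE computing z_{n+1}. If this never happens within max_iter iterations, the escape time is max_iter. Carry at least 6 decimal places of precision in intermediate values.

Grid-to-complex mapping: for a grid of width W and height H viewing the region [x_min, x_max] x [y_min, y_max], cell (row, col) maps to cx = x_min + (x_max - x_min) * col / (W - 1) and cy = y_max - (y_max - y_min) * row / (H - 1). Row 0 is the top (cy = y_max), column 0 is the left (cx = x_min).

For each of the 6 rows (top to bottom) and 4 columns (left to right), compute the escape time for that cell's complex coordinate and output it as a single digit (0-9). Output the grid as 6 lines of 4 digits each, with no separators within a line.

(row=0, col=0): c = -1.7900 + 1.5000i → escape time 1
(row=0, col=1): c = -1.1933 + 1.5000i → escape time 2
(row=0, col=2): c = -0.5967 + 1.5000i → escape time 2
(row=0, col=3): c = 0.0000 + 1.5000i → escape time 2
(row=1, col=0): c = -1.7900 + 1.1980i → escape time 1
(row=1, col=1): c = -1.1933 + 1.1980i → escape time 2
(row=1, col=2): c = -0.5967 + 1.1980i → escape time 3
(row=1, col=3): c = 0.0000 + 1.1980i → escape time 3
(row=2, col=0): c = -1.7900 + 0.8960i → escape time 1
(row=2, col=1): c = -1.1933 + 0.8960i → escape time 3
(row=2, col=2): c = -0.5967 + 0.8960i → escape time 4
(row=2, col=3): c = 0.0000 + 0.8960i → escape time 8
(row=3, col=0): c = -1.7900 + 0.5940i → escape time 3
(row=3, col=1): c = -1.1933 + 0.5940i → escape time 3
(row=3, col=2): c = -0.5967 + 0.5940i → escape time 9
(row=3, col=3): c = 0.0000 + 0.5940i → escape time 9
(row=4, col=0): c = -1.7900 + 0.2920i → escape time 4
(row=4, col=1): c = -1.1933 + 0.2920i → escape time 9
(row=4, col=2): c = -0.5967 + 0.2920i → escape time 9
(row=4, col=3): c = 0.0000 + 0.2920i → escape time 9
(row=5, col=0): c = -1.7900 + -0.0100i → escape time 9
(row=5, col=1): c = -1.1933 + -0.0100i → escape time 9
(row=5, col=2): c = -0.5967 + -0.0100i → escape time 9
(row=5, col=3): c = 0.0000 + -0.0100i → escape time 9

Answer: 1222
1233
1348
3399
4999
9999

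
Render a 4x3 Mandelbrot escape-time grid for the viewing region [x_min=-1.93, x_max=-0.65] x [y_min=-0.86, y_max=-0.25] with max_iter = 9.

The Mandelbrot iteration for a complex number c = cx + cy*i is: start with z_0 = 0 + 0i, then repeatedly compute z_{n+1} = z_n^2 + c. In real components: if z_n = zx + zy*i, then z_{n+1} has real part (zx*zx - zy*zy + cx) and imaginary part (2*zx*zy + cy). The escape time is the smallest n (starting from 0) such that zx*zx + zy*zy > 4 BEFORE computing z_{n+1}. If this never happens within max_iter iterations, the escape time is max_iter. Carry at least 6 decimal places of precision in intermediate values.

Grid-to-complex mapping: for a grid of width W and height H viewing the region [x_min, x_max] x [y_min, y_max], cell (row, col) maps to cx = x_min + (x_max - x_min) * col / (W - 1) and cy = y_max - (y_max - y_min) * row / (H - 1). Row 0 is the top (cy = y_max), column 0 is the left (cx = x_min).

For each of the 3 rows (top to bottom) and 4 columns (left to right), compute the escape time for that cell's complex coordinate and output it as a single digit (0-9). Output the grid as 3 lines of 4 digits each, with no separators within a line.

(row=0, col=0): c = -1.9300 + -0.2500i → escape time 3
(row=0, col=1): c = -1.5033 + -0.2500i → escape time 5
(row=0, col=2): c = -1.0767 + -0.2500i → escape time 9
(row=0, col=3): c = -0.6500 + -0.2500i → escape time 9
(row=1, col=0): c = -1.9300 + -0.5550i → escape time 1
(row=1, col=1): c = -1.5033 + -0.5550i → escape time 3
(row=1, col=2): c = -1.0767 + -0.5550i → escape time 5
(row=1, col=3): c = -0.6500 + -0.5550i → escape time 8
(row=2, col=0): c = -1.9300 + -0.8600i → escape time 1
(row=2, col=1): c = -1.5033 + -0.8600i → escape time 3
(row=2, col=2): c = -1.0767 + -0.8600i → escape time 3
(row=2, col=3): c = -0.6500 + -0.8600i → escape time 4

Answer: 3599
1358
1334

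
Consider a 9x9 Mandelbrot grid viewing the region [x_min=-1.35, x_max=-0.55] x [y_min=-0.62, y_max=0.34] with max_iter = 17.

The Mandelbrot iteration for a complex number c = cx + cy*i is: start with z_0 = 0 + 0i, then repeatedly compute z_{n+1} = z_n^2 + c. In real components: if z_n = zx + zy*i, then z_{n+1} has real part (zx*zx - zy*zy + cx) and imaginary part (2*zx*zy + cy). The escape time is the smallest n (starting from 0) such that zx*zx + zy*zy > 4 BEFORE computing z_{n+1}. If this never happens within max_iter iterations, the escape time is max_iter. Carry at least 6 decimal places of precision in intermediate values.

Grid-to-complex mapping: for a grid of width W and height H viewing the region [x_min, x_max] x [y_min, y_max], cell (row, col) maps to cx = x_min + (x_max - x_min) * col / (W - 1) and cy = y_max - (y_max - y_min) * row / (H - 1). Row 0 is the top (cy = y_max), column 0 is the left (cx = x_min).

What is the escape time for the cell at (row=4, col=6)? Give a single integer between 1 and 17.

Answer: 17

Derivation:
z_0 = 0 + 0i, c = -0.7500 + -0.1400i
Iter 1: z = -0.7500 + -0.1400i, |z|^2 = 0.5821
Iter 2: z = -0.2071 + 0.0700i, |z|^2 = 0.0478
Iter 3: z = -0.7120 + -0.1690i, |z|^2 = 0.5355
Iter 4: z = -0.2716 + 0.1007i, |z|^2 = 0.0839
Iter 5: z = -0.6864 + -0.1947i, |z|^2 = 0.5090
Iter 6: z = -0.3168 + 0.1272i, |z|^2 = 0.1166
Iter 7: z = -0.6658 + -0.2206i, |z|^2 = 0.4920
Iter 8: z = -0.3553 + 0.1538i, |z|^2 = 0.1499
Iter 9: z = -0.6474 + -0.2493i, |z|^2 = 0.4812
Iter 10: z = -0.3931 + 0.1828i, |z|^2 = 0.1879
Iter 11: z = -0.6289 + -0.2837i, |z|^2 = 0.4760
Iter 12: z = -0.4349 + 0.2168i, |z|^2 = 0.2362
Iter 13: z = -0.6078 + -0.3286i, |z|^2 = 0.4775
Iter 14: z = -0.4885 + 0.2595i, |z|^2 = 0.3060
Iter 15: z = -0.5787 + -0.3935i, |z|^2 = 0.4897
Iter 16: z = -0.5700 + 0.3154i, |z|^2 = 0.4244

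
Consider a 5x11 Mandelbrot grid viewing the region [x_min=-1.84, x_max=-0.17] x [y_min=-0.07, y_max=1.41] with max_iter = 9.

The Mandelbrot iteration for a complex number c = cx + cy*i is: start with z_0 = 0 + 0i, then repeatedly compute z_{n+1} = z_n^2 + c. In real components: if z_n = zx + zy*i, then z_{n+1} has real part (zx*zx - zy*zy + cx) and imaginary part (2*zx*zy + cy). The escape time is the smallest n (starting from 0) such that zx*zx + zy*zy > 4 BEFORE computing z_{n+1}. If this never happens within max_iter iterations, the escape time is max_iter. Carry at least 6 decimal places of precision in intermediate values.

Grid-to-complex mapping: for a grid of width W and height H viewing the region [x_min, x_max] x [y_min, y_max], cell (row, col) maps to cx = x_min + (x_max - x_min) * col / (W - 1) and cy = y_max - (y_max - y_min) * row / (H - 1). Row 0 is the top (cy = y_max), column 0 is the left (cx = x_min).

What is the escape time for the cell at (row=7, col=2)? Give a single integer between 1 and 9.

Answer: 9

Derivation:
z_0 = 0 + 0i, c = -1.0050 + 0.3740i
Iter 1: z = -1.0050 + 0.3740i, |z|^2 = 1.1499
Iter 2: z = -0.1349 + -0.3777i, |z|^2 = 0.1609
Iter 3: z = -1.1295 + 0.4759i, |z|^2 = 1.5022
Iter 4: z = 0.0443 + -0.7010i, |z|^2 = 0.4934
Iter 5: z = -1.4944 + 0.3119i, |z|^2 = 2.3306
Iter 6: z = 1.1311 + -0.5581i, |z|^2 = 1.5909
Iter 7: z = -0.0371 + -0.8886i, |z|^2 = 0.7911
Iter 8: z = -1.7933 + 0.4399i, |z|^2 = 3.4095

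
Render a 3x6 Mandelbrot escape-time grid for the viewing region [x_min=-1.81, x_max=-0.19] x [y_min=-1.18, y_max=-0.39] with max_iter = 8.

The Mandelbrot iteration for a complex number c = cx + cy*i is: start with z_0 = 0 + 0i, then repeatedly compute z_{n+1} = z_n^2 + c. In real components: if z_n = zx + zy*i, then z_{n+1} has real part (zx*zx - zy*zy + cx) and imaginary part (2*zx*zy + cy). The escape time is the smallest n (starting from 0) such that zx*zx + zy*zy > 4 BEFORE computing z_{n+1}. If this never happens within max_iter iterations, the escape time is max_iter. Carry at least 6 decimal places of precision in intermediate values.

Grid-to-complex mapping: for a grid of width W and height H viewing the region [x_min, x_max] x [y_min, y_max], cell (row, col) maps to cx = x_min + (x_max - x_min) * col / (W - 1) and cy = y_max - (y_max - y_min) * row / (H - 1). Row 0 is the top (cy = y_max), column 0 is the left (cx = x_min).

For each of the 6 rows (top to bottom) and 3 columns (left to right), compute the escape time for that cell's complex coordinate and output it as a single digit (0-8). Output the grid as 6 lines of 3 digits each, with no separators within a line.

Answer: 388
358
248
138
138
134

Derivation:
(row=0, col=0): c = -1.8100 + -0.3900i → escape time 3
(row=0, col=1): c = -1.0000 + -0.3900i → escape time 8
(row=0, col=2): c = -0.1900 + -0.3900i → escape time 8
(row=1, col=0): c = -1.8100 + -0.5480i → escape time 3
(row=1, col=1): c = -1.0000 + -0.5480i → escape time 5
(row=1, col=2): c = -0.1900 + -0.5480i → escape time 8
(row=2, col=0): c = -1.8100 + -0.7060i → escape time 2
(row=2, col=1): c = -1.0000 + -0.7060i → escape time 4
(row=2, col=2): c = -0.1900 + -0.7060i → escape time 8
(row=3, col=0): c = -1.8100 + -0.8640i → escape time 1
(row=3, col=1): c = -1.0000 + -0.8640i → escape time 3
(row=3, col=2): c = -0.1900 + -0.8640i → escape time 8
(row=4, col=0): c = -1.8100 + -1.0220i → escape time 1
(row=4, col=1): c = -1.0000 + -1.0220i → escape time 3
(row=4, col=2): c = -0.1900 + -1.0220i → escape time 8
(row=5, col=0): c = -1.8100 + -1.1800i → escape time 1
(row=5, col=1): c = -1.0000 + -1.1800i → escape time 3
(row=5, col=2): c = -0.1900 + -1.1800i → escape time 4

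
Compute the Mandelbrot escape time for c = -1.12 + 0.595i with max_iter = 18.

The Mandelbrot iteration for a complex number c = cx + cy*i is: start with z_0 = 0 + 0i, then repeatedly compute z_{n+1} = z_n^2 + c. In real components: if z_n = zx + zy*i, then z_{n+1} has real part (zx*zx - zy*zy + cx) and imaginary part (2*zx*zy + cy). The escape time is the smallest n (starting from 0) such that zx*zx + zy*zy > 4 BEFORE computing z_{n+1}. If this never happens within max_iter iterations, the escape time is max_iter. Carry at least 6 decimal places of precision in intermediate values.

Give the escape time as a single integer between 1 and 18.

Answer: 4

Derivation:
z_0 = 0 + 0i, c = -1.1200 + 0.5950i
Iter 1: z = -1.1200 + 0.5950i, |z|^2 = 1.6084
Iter 2: z = -0.2196 + -0.7378i, |z|^2 = 0.5926
Iter 3: z = -1.6161 + 0.9191i, |z|^2 = 3.4565
Iter 4: z = 0.6471 + -2.3757i, |z|^2 = 6.0626
Escaped at iteration 4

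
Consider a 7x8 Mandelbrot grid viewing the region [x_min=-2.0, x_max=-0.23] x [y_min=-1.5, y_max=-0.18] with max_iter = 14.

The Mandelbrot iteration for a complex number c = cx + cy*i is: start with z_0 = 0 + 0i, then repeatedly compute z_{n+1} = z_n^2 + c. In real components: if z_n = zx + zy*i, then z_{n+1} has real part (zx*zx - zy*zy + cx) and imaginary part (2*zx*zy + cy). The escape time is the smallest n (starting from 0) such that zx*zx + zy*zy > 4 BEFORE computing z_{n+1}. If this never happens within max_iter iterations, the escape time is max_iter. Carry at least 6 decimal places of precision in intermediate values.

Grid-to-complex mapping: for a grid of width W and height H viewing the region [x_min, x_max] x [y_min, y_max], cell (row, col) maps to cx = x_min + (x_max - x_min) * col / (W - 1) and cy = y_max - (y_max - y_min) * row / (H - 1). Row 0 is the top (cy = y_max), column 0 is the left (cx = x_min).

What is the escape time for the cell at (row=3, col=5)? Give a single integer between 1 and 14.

z_0 = 0 + 0i, c = -0.5250 + -0.7457i
Iter 1: z = -0.5250 + -0.7457i, |z|^2 = 0.8317
Iter 2: z = -0.8055 + 0.0373i, |z|^2 = 0.6502
Iter 3: z = 0.1224 + -0.8058i, |z|^2 = 0.6643
Iter 4: z = -1.1593 + -0.9429i, |z|^2 = 2.2331
Iter 5: z = -0.0702 + 1.4406i, |z|^2 = 2.0802
Iter 6: z = -2.5954 + -0.9479i, |z|^2 = 7.6345
Escaped at iteration 6

Answer: 6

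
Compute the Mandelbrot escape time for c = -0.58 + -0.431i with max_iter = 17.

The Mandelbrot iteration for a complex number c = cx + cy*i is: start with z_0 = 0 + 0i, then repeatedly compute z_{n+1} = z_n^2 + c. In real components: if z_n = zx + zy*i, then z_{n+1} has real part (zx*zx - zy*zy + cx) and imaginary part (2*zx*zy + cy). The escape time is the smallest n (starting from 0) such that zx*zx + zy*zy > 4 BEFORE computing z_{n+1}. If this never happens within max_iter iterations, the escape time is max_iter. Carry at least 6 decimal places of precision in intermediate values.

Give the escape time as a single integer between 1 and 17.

z_0 = 0 + 0i, c = -0.5800 + -0.4310i
Iter 1: z = -0.5800 + -0.4310i, |z|^2 = 0.5222
Iter 2: z = -0.4294 + 0.0690i, |z|^2 = 0.1891
Iter 3: z = -0.4004 + -0.4902i, |z|^2 = 0.4006
Iter 4: z = -0.6600 + -0.0384i, |z|^2 = 0.4371
Iter 5: z = -0.1459 + -0.3803i, |z|^2 = 0.1659
Iter 6: z = -0.7033 + -0.3200i, |z|^2 = 0.5971
Iter 7: z = -0.1878 + 0.0192i, |z|^2 = 0.0356
Iter 8: z = -0.5451 + -0.4382i, |z|^2 = 0.4892
Iter 9: z = -0.4749 + 0.0467i, |z|^2 = 0.2277
Iter 10: z = -0.3567 + -0.4754i, |z|^2 = 0.3532
Iter 11: z = -0.6788 + -0.0919i, |z|^2 = 0.4692
Iter 12: z = -0.1277 + -0.3063i, |z|^2 = 0.1101
Iter 13: z = -0.6575 + -0.3528i, |z|^2 = 0.5568
Iter 14: z = -0.2721 + 0.0329i, |z|^2 = 0.0751
Iter 15: z = -0.5070 + -0.4489i, |z|^2 = 0.4586
Iter 16: z = -0.5245 + 0.0242i, |z|^2 = 0.2756

Answer: 17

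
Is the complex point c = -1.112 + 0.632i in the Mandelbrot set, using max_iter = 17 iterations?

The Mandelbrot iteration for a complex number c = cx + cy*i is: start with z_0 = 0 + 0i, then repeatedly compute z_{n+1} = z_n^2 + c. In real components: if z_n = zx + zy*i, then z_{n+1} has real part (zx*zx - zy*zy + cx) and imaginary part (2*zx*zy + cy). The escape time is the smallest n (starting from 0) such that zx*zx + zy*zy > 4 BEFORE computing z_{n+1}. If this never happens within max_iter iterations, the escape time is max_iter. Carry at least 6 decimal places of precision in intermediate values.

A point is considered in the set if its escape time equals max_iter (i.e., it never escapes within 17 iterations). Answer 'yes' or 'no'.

Answer: no

Derivation:
z_0 = 0 + 0i, c = -1.1120 + 0.6320i
Iter 1: z = -1.1120 + 0.6320i, |z|^2 = 1.6360
Iter 2: z = -0.2749 + -0.7736i, |z|^2 = 0.6740
Iter 3: z = -1.6348 + 1.0573i, |z|^2 = 3.7906
Iter 4: z = 0.4429 + -2.8250i, |z|^2 = 8.1766
Escaped at iteration 4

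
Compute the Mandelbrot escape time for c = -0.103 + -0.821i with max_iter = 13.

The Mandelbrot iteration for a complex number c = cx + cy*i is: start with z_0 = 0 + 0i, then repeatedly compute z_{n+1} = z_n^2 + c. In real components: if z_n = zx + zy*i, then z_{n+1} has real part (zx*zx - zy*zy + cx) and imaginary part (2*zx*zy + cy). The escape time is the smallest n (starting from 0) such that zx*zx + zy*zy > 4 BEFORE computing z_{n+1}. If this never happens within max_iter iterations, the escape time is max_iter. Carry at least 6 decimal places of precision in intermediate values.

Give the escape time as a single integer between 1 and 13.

z_0 = 0 + 0i, c = -0.1030 + -0.8210i
Iter 1: z = -0.1030 + -0.8210i, |z|^2 = 0.6846
Iter 2: z = -0.7664 + -0.6519i, |z|^2 = 1.0124
Iter 3: z = 0.0595 + 0.1782i, |z|^2 = 0.0353
Iter 4: z = -0.1312 + -0.7998i, |z|^2 = 0.6569
Iter 5: z = -0.7255 + -0.6111i, |z|^2 = 0.8997
Iter 6: z = 0.0499 + 0.0656i, |z|^2 = 0.0068
Iter 7: z = -0.1048 + -0.8145i, |z|^2 = 0.6743
Iter 8: z = -0.7553 + -0.6503i, |z|^2 = 0.9934
Iter 9: z = 0.0447 + 0.1613i, |z|^2 = 0.0280
Iter 10: z = -0.1270 + -0.8066i, |z|^2 = 0.6667
Iter 11: z = -0.7374 + -0.6161i, |z|^2 = 0.9233
Iter 12: z = 0.0612 + 0.0876i, |z|^2 = 0.0114

Answer: 13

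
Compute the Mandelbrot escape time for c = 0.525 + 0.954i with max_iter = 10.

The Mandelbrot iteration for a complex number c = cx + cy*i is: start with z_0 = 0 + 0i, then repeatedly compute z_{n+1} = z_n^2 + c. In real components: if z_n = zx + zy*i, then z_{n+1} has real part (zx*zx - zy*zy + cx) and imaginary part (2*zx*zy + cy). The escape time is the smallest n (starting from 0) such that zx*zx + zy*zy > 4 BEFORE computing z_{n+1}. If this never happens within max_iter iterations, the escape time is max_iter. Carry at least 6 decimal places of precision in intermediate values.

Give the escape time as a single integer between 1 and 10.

Answer: 3

Derivation:
z_0 = 0 + 0i, c = 0.5250 + 0.9540i
Iter 1: z = 0.5250 + 0.9540i, |z|^2 = 1.1857
Iter 2: z = -0.1095 + 1.9557i, |z|^2 = 3.8368
Iter 3: z = -3.2878 + 0.5257i, |z|^2 = 11.0859
Escaped at iteration 3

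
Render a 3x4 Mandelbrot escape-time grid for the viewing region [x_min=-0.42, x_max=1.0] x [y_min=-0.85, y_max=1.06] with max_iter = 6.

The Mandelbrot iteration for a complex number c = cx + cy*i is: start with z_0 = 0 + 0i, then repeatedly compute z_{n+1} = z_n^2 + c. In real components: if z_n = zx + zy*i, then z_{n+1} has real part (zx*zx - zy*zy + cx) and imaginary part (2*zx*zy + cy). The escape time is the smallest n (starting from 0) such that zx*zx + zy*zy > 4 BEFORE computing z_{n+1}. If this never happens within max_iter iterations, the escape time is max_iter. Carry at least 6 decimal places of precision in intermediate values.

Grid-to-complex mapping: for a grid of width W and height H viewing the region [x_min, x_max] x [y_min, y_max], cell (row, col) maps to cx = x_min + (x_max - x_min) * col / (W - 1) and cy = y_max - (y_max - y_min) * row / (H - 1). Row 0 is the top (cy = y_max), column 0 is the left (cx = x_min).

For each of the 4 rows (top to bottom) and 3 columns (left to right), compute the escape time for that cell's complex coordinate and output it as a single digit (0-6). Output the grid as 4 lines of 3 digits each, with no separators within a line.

Answer: 432
662
662
542

Derivation:
(row=0, col=0): c = -0.4200 + 1.0600i → escape time 4
(row=0, col=1): c = 0.2900 + 1.0600i → escape time 3
(row=0, col=2): c = 1.0000 + 1.0600i → escape time 2
(row=1, col=0): c = -0.4200 + 0.4233i → escape time 6
(row=1, col=1): c = 0.2900 + 0.4233i → escape time 6
(row=1, col=2): c = 1.0000 + 0.4233i → escape time 2
(row=2, col=0): c = -0.4200 + -0.2133i → escape time 6
(row=2, col=1): c = 0.2900 + -0.2133i → escape time 6
(row=2, col=2): c = 1.0000 + -0.2133i → escape time 2
(row=3, col=0): c = -0.4200 + -0.8500i → escape time 5
(row=3, col=1): c = 0.2900 + -0.8500i → escape time 4
(row=3, col=2): c = 1.0000 + -0.8500i → escape time 2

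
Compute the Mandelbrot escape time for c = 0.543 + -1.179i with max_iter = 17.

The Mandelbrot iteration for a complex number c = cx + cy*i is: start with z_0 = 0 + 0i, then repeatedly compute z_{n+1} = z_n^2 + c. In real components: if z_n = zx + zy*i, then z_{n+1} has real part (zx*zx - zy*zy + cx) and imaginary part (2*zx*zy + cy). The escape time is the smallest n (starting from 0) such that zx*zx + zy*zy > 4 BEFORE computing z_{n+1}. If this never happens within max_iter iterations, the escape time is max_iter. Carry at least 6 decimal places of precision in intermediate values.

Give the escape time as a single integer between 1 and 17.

Answer: 2

Derivation:
z_0 = 0 + 0i, c = 0.5430 + -1.1790i
Iter 1: z = 0.5430 + -1.1790i, |z|^2 = 1.6849
Iter 2: z = -0.5522 + -2.4594i, |z|^2 = 6.3535
Escaped at iteration 2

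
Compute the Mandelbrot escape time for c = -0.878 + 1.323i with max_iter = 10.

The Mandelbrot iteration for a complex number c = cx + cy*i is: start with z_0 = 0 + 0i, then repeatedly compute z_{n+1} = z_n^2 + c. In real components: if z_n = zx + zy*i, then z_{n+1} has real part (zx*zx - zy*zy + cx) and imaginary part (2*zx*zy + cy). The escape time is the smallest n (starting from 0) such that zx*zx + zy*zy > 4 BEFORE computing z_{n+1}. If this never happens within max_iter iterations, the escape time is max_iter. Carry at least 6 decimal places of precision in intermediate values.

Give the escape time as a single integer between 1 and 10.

z_0 = 0 + 0i, c = -0.8780 + 1.3230i
Iter 1: z = -0.8780 + 1.3230i, |z|^2 = 2.5212
Iter 2: z = -1.8574 + -1.0002i, |z|^2 = 4.4505
Escaped at iteration 2

Answer: 2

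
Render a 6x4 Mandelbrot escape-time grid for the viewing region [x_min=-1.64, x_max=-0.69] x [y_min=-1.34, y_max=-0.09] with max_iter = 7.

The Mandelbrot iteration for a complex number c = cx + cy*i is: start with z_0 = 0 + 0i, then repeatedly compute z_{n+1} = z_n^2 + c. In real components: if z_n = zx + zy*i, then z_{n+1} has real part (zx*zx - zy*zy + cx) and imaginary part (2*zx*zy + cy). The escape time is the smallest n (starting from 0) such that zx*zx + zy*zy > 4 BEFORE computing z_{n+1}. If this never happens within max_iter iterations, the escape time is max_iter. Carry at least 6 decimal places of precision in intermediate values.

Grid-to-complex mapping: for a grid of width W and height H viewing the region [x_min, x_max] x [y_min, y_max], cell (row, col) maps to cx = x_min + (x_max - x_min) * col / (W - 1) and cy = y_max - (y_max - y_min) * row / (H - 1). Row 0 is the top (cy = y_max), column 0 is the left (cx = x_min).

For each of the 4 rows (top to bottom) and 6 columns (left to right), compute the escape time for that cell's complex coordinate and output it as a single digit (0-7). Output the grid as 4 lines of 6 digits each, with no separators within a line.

Answer: 677777
334557
233334
122222

Derivation:
(row=0, col=0): c = -1.6400 + -0.0900i → escape time 6
(row=0, col=1): c = -1.4500 + -0.0900i → escape time 7
(row=0, col=2): c = -1.2600 + -0.0900i → escape time 7
(row=0, col=3): c = -1.0700 + -0.0900i → escape time 7
(row=0, col=4): c = -0.8800 + -0.0900i → escape time 7
(row=0, col=5): c = -0.6900 + -0.0900i → escape time 7
(row=1, col=0): c = -1.6400 + -0.5067i → escape time 3
(row=1, col=1): c = -1.4500 + -0.5067i → escape time 3
(row=1, col=2): c = -1.2600 + -0.5067i → escape time 4
(row=1, col=3): c = -1.0700 + -0.5067i → escape time 5
(row=1, col=4): c = -0.8800 + -0.5067i → escape time 5
(row=1, col=5): c = -0.6900 + -0.5067i → escape time 7
(row=2, col=0): c = -1.6400 + -0.9233i → escape time 2
(row=2, col=1): c = -1.4500 + -0.9233i → escape time 3
(row=2, col=2): c = -1.2600 + -0.9233i → escape time 3
(row=2, col=3): c = -1.0700 + -0.9233i → escape time 3
(row=2, col=4): c = -0.8800 + -0.9233i → escape time 3
(row=2, col=5): c = -0.6900 + -0.9233i → escape time 4
(row=3, col=0): c = -1.6400 + -1.3400i → escape time 1
(row=3, col=1): c = -1.4500 + -1.3400i → escape time 2
(row=3, col=2): c = -1.2600 + -1.3400i → escape time 2
(row=3, col=3): c = -1.0700 + -1.3400i → escape time 2
(row=3, col=4): c = -0.8800 + -1.3400i → escape time 2
(row=3, col=5): c = -0.6900 + -1.3400i → escape time 2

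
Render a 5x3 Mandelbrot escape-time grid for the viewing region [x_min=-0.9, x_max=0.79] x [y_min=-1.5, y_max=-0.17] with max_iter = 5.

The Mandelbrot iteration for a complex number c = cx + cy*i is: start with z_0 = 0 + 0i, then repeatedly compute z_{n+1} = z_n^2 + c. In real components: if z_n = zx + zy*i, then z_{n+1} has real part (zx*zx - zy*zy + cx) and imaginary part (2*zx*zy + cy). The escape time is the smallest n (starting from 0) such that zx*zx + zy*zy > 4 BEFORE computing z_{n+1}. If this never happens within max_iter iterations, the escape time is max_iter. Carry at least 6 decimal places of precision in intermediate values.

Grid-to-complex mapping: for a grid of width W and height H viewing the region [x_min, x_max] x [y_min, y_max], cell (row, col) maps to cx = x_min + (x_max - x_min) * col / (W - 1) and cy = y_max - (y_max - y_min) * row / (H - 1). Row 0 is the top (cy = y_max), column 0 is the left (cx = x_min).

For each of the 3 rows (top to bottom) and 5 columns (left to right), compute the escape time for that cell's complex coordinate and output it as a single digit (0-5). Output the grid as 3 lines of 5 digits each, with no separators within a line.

(row=0, col=0): c = -0.9000 + -0.1700i → escape time 5
(row=0, col=1): c = -0.4775 + -0.1700i → escape time 5
(row=0, col=2): c = -0.0550 + -0.1700i → escape time 5
(row=0, col=3): c = 0.3675 + -0.1700i → escape time 5
(row=0, col=4): c = 0.7900 + -0.1700i → escape time 3
(row=1, col=0): c = -0.9000 + -0.8350i → escape time 3
(row=1, col=1): c = -0.4775 + -0.8350i → escape time 5
(row=1, col=2): c = -0.0550 + -0.8350i → escape time 5
(row=1, col=3): c = 0.3675 + -0.8350i → escape time 4
(row=1, col=4): c = 0.7900 + -0.8350i → escape time 2
(row=2, col=0): c = -0.9000 + -1.5000i → escape time 2
(row=2, col=1): c = -0.4775 + -1.5000i → escape time 2
(row=2, col=2): c = -0.0550 + -1.5000i → escape time 2
(row=2, col=3): c = 0.3675 + -1.5000i → escape time 2
(row=2, col=4): c = 0.7900 + -1.5000i → escape time 2

Answer: 55553
35542
22222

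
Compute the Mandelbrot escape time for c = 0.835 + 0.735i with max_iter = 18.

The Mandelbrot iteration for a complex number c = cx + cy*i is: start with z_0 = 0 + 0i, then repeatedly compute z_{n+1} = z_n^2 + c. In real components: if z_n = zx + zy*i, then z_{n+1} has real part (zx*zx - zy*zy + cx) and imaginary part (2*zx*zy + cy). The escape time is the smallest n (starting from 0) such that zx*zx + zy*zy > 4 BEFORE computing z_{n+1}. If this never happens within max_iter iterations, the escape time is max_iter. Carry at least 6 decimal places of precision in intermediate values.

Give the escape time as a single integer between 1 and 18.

z_0 = 0 + 0i, c = 0.8350 + 0.7350i
Iter 1: z = 0.8350 + 0.7350i, |z|^2 = 1.2374
Iter 2: z = 0.9920 + 1.9625i, |z|^2 = 4.8353
Escaped at iteration 2

Answer: 2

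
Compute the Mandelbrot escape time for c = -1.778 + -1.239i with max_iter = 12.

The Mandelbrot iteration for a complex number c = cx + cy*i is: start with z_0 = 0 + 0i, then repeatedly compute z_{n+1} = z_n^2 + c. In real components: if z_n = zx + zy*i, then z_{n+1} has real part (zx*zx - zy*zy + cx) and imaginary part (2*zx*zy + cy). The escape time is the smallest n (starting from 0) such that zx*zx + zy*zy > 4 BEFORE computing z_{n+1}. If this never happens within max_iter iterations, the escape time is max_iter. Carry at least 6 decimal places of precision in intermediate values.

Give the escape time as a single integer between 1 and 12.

Answer: 1

Derivation:
z_0 = 0 + 0i, c = -1.7780 + -1.2390i
Iter 1: z = -1.7780 + -1.2390i, |z|^2 = 4.6964
Escaped at iteration 1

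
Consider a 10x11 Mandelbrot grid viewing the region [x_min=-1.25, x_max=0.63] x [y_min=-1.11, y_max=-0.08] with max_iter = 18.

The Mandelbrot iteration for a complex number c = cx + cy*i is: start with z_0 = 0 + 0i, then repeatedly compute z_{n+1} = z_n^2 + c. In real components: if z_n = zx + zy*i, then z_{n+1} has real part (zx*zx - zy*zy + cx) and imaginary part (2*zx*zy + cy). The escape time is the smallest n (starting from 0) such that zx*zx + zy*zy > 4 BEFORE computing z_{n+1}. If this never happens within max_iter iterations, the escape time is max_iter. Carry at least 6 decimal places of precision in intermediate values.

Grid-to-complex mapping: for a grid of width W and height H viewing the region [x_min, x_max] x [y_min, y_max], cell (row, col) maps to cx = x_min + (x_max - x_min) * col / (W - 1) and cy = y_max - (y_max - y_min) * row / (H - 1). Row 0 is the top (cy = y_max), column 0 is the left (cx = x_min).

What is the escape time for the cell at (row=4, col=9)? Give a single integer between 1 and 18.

z_0 = 0 + 0i, c = 0.6300 + -0.4920i
Iter 1: z = 0.6300 + -0.4920i, |z|^2 = 0.6390
Iter 2: z = 0.7848 + -1.1119i, |z|^2 = 1.8523
Iter 3: z = 0.0096 + -2.2373i, |z|^2 = 5.0058
Escaped at iteration 3

Answer: 3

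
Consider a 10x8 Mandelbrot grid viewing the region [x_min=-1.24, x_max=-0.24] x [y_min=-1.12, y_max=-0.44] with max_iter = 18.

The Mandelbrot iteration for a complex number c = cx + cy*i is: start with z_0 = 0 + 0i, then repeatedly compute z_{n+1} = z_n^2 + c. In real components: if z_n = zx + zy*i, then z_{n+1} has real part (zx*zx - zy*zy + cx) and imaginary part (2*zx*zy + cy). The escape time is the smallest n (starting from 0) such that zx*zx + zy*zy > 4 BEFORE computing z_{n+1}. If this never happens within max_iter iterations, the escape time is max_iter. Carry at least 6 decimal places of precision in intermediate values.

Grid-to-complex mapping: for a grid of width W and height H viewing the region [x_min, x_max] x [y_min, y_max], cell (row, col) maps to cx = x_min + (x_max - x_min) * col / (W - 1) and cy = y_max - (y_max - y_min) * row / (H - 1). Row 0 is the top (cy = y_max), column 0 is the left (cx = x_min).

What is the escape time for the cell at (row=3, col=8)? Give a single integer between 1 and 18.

z_0 = 0 + 0i, c = -0.3511 + -0.7314i
Iter 1: z = -0.3511 + -0.7314i, |z|^2 = 0.6583
Iter 2: z = -0.7628 + -0.2178i, |z|^2 = 0.6293
Iter 3: z = 0.1833 + -0.3991i, |z|^2 = 0.1929
Iter 4: z = -0.4768 + -0.8778i, |z|^2 = 0.9979
Iter 5: z = -0.8943 + 0.1056i, |z|^2 = 0.8109
Iter 6: z = 0.4375 + -0.9204i, |z|^2 = 1.0385
Iter 7: z = -1.0068 + -1.5367i, |z|^2 = 3.3751
Iter 8: z = -1.6988 + 2.3630i, |z|^2 = 8.4696
Escaped at iteration 8

Answer: 8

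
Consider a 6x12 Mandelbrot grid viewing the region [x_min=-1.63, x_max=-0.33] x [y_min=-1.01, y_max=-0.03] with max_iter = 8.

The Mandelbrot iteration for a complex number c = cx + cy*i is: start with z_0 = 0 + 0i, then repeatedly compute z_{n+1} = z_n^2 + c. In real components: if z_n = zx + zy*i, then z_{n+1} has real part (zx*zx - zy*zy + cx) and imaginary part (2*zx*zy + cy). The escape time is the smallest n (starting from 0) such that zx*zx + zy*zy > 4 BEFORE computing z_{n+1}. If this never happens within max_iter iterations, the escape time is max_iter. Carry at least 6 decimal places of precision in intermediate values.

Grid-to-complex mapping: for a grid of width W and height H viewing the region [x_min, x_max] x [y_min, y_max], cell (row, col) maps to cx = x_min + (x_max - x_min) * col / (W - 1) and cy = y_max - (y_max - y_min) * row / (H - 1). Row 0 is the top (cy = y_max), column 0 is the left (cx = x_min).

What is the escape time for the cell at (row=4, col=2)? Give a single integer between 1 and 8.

Answer: 7

Derivation:
z_0 = 0 + 0i, c = -1.1100 + -0.3864i
Iter 1: z = -1.1100 + -0.3864i, |z|^2 = 1.3814
Iter 2: z = -0.0272 + 0.4714i, |z|^2 = 0.2229
Iter 3: z = -1.3314 + -0.4120i, |z|^2 = 1.9425
Iter 4: z = 0.4930 + 0.7107i, |z|^2 = 0.7482
Iter 5: z = -1.3720 + 0.3144i, |z|^2 = 1.9813
Iter 6: z = 0.6736 + -1.2491i, |z|^2 = 2.0141
Iter 7: z = -2.2166 + -2.0693i, |z|^2 = 9.1950
Escaped at iteration 7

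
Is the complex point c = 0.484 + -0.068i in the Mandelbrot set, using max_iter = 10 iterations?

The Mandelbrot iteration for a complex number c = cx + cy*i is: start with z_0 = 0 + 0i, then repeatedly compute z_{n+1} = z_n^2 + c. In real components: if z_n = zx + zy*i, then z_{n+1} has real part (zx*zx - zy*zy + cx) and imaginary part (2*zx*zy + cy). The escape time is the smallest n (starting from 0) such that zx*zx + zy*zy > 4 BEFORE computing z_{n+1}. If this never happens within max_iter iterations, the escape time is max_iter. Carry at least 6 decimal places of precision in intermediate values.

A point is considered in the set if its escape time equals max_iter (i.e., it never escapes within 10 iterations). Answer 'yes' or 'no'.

Answer: no

Derivation:
z_0 = 0 + 0i, c = 0.4840 + -0.0680i
Iter 1: z = 0.4840 + -0.0680i, |z|^2 = 0.2389
Iter 2: z = 0.7136 + -0.1338i, |z|^2 = 0.5272
Iter 3: z = 0.9754 + -0.2590i, |z|^2 = 1.0184
Iter 4: z = 1.3682 + -0.5732i, |z|^2 = 2.2007
Iter 5: z = 2.0275 + -1.6367i, |z|^2 = 6.7894
Escaped at iteration 5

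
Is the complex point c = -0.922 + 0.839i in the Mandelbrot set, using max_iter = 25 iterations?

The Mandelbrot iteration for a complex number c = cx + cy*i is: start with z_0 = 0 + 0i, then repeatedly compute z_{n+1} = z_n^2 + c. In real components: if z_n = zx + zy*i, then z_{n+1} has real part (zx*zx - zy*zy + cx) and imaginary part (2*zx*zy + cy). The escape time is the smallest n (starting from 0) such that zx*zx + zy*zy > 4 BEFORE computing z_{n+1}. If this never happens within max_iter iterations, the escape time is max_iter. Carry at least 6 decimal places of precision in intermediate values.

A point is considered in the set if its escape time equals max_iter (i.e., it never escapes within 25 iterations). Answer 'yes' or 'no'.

Answer: no

Derivation:
z_0 = 0 + 0i, c = -0.9220 + 0.8390i
Iter 1: z = -0.9220 + 0.8390i, |z|^2 = 1.5540
Iter 2: z = -0.7758 + -0.7081i, |z|^2 = 1.1034
Iter 3: z = -0.8215 + 1.9378i, |z|^2 = 4.4298
Escaped at iteration 3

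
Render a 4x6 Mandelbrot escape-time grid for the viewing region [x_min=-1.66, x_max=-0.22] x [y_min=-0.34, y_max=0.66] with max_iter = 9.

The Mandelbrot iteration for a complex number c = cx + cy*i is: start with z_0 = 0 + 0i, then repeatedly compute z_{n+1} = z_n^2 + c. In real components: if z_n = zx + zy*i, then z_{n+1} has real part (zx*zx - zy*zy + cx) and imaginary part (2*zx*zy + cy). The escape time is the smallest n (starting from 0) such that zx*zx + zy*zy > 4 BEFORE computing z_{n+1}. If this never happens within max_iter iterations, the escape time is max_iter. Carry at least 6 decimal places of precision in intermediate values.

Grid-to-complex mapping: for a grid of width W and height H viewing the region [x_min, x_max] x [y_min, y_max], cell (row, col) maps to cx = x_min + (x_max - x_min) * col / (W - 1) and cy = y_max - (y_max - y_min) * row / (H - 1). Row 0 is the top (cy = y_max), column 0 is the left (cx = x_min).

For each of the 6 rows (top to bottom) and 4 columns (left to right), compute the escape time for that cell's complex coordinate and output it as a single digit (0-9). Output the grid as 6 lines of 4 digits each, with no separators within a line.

Answer: 3369
3699
4999
6999
5999
4999

Derivation:
(row=0, col=0): c = -1.6600 + 0.6600i → escape time 3
(row=0, col=1): c = -1.1800 + 0.6600i → escape time 3
(row=0, col=2): c = -0.7000 + 0.6600i → escape time 6
(row=0, col=3): c = -0.2200 + 0.6600i → escape time 9
(row=1, col=0): c = -1.6600 + 0.4600i → escape time 3
(row=1, col=1): c = -1.1800 + 0.4600i → escape time 6
(row=1, col=2): c = -0.7000 + 0.4600i → escape time 9
(row=1, col=3): c = -0.2200 + 0.4600i → escape time 9
(row=2, col=0): c = -1.6600 + 0.2600i → escape time 4
(row=2, col=1): c = -1.1800 + 0.2600i → escape time 9
(row=2, col=2): c = -0.7000 + 0.2600i → escape time 9
(row=2, col=3): c = -0.2200 + 0.2600i → escape time 9
(row=3, col=0): c = -1.6600 + 0.0600i → escape time 6
(row=3, col=1): c = -1.1800 + 0.0600i → escape time 9
(row=3, col=2): c = -0.7000 + 0.0600i → escape time 9
(row=3, col=3): c = -0.2200 + 0.0600i → escape time 9
(row=4, col=0): c = -1.6600 + -0.1400i → escape time 5
(row=4, col=1): c = -1.1800 + -0.1400i → escape time 9
(row=4, col=2): c = -0.7000 + -0.1400i → escape time 9
(row=4, col=3): c = -0.2200 + -0.1400i → escape time 9
(row=5, col=0): c = -1.6600 + -0.3400i → escape time 4
(row=5, col=1): c = -1.1800 + -0.3400i → escape time 9
(row=5, col=2): c = -0.7000 + -0.3400i → escape time 9
(row=5, col=3): c = -0.2200 + -0.3400i → escape time 9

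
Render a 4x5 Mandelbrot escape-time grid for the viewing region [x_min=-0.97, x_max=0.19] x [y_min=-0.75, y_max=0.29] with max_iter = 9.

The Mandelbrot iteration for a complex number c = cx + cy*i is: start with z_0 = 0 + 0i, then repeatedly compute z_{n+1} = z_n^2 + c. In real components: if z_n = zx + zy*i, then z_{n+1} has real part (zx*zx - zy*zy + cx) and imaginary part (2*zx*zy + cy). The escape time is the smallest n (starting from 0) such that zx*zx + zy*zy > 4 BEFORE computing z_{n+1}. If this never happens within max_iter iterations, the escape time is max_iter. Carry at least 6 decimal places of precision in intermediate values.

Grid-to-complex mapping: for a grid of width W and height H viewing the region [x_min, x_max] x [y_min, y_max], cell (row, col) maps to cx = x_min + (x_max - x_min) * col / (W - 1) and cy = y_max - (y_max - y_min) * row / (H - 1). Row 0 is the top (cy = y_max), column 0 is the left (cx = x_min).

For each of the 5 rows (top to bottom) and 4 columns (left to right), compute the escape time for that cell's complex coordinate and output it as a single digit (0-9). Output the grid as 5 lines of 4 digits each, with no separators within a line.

(row=0, col=0): c = -0.9700 + 0.2900i → escape time 9
(row=0, col=1): c = -0.5833 + 0.2900i → escape time 9
(row=0, col=2): c = -0.1967 + 0.2900i → escape time 9
(row=0, col=3): c = 0.1900 + 0.2900i → escape time 9
(row=1, col=0): c = -0.9700 + 0.0300i → escape time 9
(row=1, col=1): c = -0.5833 + 0.0300i → escape time 9
(row=1, col=2): c = -0.1967 + 0.0300i → escape time 9
(row=1, col=3): c = 0.1900 + 0.0300i → escape time 9
(row=2, col=0): c = -0.9700 + -0.2300i → escape time 9
(row=2, col=1): c = -0.5833 + -0.2300i → escape time 9
(row=2, col=2): c = -0.1967 + -0.2300i → escape time 9
(row=2, col=3): c = 0.1900 + -0.2300i → escape time 9
(row=3, col=0): c = -0.9700 + -0.4900i → escape time 5
(row=3, col=1): c = -0.5833 + -0.4900i → escape time 9
(row=3, col=2): c = -0.1967 + -0.4900i → escape time 9
(row=3, col=3): c = 0.1900 + -0.4900i → escape time 9
(row=4, col=0): c = -0.9700 + -0.7500i → escape time 4
(row=4, col=1): c = -0.5833 + -0.7500i → escape time 6
(row=4, col=2): c = -0.1967 + -0.7500i → escape time 9
(row=4, col=3): c = 0.1900 + -0.7500i → escape time 6

Answer: 9999
9999
9999
5999
4696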